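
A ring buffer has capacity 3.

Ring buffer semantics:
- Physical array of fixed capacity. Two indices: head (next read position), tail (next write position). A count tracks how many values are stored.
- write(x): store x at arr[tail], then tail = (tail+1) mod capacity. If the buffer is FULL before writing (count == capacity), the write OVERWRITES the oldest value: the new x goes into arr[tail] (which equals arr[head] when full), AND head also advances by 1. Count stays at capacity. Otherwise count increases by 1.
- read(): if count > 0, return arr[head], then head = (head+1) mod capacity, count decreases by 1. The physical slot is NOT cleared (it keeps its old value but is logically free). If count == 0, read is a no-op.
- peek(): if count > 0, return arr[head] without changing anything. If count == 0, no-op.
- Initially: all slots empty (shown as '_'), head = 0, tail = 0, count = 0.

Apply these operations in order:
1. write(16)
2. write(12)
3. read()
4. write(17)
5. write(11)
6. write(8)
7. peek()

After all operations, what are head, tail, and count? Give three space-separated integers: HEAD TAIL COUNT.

After op 1 (write(16)): arr=[16 _ _] head=0 tail=1 count=1
After op 2 (write(12)): arr=[16 12 _] head=0 tail=2 count=2
After op 3 (read()): arr=[16 12 _] head=1 tail=2 count=1
After op 4 (write(17)): arr=[16 12 17] head=1 tail=0 count=2
After op 5 (write(11)): arr=[11 12 17] head=1 tail=1 count=3
After op 6 (write(8)): arr=[11 8 17] head=2 tail=2 count=3
After op 7 (peek()): arr=[11 8 17] head=2 tail=2 count=3

Answer: 2 2 3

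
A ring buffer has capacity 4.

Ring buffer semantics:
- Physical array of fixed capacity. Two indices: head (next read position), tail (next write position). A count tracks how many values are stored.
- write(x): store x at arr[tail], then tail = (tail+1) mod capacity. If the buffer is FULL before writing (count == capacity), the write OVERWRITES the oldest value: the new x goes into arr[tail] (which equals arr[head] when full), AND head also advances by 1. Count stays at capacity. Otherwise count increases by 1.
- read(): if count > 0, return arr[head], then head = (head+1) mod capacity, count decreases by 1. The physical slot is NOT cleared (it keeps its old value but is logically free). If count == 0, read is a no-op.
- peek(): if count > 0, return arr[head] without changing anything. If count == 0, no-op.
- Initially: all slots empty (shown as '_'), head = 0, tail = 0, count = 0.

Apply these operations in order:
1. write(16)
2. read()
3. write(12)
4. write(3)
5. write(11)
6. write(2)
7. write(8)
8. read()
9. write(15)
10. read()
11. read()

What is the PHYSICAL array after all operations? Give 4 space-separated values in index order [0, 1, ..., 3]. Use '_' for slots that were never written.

After op 1 (write(16)): arr=[16 _ _ _] head=0 tail=1 count=1
After op 2 (read()): arr=[16 _ _ _] head=1 tail=1 count=0
After op 3 (write(12)): arr=[16 12 _ _] head=1 tail=2 count=1
After op 4 (write(3)): arr=[16 12 3 _] head=1 tail=3 count=2
After op 5 (write(11)): arr=[16 12 3 11] head=1 tail=0 count=3
After op 6 (write(2)): arr=[2 12 3 11] head=1 tail=1 count=4
After op 7 (write(8)): arr=[2 8 3 11] head=2 tail=2 count=4
After op 8 (read()): arr=[2 8 3 11] head=3 tail=2 count=3
After op 9 (write(15)): arr=[2 8 15 11] head=3 tail=3 count=4
After op 10 (read()): arr=[2 8 15 11] head=0 tail=3 count=3
After op 11 (read()): arr=[2 8 15 11] head=1 tail=3 count=2

Answer: 2 8 15 11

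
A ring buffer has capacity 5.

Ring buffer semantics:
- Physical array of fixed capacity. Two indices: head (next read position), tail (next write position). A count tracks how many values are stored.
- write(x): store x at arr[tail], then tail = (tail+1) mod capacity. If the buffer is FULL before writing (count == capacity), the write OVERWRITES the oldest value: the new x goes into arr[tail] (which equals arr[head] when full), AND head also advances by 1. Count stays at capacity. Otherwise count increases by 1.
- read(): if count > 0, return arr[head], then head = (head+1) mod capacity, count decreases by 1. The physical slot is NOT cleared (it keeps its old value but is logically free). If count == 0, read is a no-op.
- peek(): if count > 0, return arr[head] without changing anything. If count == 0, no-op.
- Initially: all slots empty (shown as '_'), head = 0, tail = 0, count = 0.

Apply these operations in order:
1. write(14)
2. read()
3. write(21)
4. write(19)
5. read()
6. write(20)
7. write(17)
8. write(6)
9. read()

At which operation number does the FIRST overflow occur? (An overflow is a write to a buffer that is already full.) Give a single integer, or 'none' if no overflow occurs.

Answer: none

Derivation:
After op 1 (write(14)): arr=[14 _ _ _ _] head=0 tail=1 count=1
After op 2 (read()): arr=[14 _ _ _ _] head=1 tail=1 count=0
After op 3 (write(21)): arr=[14 21 _ _ _] head=1 tail=2 count=1
After op 4 (write(19)): arr=[14 21 19 _ _] head=1 tail=3 count=2
After op 5 (read()): arr=[14 21 19 _ _] head=2 tail=3 count=1
After op 6 (write(20)): arr=[14 21 19 20 _] head=2 tail=4 count=2
After op 7 (write(17)): arr=[14 21 19 20 17] head=2 tail=0 count=3
After op 8 (write(6)): arr=[6 21 19 20 17] head=2 tail=1 count=4
After op 9 (read()): arr=[6 21 19 20 17] head=3 tail=1 count=3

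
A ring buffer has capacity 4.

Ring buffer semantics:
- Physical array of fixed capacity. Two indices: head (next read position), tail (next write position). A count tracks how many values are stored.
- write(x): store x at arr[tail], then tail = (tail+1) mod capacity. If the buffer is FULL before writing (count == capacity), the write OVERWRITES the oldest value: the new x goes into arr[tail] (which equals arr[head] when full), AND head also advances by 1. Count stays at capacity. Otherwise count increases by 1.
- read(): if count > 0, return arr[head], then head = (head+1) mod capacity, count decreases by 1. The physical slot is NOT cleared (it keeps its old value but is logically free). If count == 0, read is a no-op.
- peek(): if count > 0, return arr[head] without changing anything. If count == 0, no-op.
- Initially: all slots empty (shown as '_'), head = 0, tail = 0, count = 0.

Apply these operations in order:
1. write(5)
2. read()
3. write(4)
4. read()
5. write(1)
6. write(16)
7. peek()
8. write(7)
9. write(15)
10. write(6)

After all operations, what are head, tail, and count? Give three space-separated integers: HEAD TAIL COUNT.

After op 1 (write(5)): arr=[5 _ _ _] head=0 tail=1 count=1
After op 2 (read()): arr=[5 _ _ _] head=1 tail=1 count=0
After op 3 (write(4)): arr=[5 4 _ _] head=1 tail=2 count=1
After op 4 (read()): arr=[5 4 _ _] head=2 tail=2 count=0
After op 5 (write(1)): arr=[5 4 1 _] head=2 tail=3 count=1
After op 6 (write(16)): arr=[5 4 1 16] head=2 tail=0 count=2
After op 7 (peek()): arr=[5 4 1 16] head=2 tail=0 count=2
After op 8 (write(7)): arr=[7 4 1 16] head=2 tail=1 count=3
After op 9 (write(15)): arr=[7 15 1 16] head=2 tail=2 count=4
After op 10 (write(6)): arr=[7 15 6 16] head=3 tail=3 count=4

Answer: 3 3 4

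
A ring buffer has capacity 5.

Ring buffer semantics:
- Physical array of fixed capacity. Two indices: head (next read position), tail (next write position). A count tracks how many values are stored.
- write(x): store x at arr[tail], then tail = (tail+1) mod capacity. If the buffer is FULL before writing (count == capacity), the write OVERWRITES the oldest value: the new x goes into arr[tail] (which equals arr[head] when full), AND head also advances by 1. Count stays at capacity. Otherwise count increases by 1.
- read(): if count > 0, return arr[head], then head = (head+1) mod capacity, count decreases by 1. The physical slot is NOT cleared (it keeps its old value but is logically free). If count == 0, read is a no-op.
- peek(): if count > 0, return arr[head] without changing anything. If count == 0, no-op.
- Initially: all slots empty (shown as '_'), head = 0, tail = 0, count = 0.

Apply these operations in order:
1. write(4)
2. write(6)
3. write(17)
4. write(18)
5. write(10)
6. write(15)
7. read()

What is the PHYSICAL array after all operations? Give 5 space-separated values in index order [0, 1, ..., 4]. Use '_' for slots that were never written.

After op 1 (write(4)): arr=[4 _ _ _ _] head=0 tail=1 count=1
After op 2 (write(6)): arr=[4 6 _ _ _] head=0 tail=2 count=2
After op 3 (write(17)): arr=[4 6 17 _ _] head=0 tail=3 count=3
After op 4 (write(18)): arr=[4 6 17 18 _] head=0 tail=4 count=4
After op 5 (write(10)): arr=[4 6 17 18 10] head=0 tail=0 count=5
After op 6 (write(15)): arr=[15 6 17 18 10] head=1 tail=1 count=5
After op 7 (read()): arr=[15 6 17 18 10] head=2 tail=1 count=4

Answer: 15 6 17 18 10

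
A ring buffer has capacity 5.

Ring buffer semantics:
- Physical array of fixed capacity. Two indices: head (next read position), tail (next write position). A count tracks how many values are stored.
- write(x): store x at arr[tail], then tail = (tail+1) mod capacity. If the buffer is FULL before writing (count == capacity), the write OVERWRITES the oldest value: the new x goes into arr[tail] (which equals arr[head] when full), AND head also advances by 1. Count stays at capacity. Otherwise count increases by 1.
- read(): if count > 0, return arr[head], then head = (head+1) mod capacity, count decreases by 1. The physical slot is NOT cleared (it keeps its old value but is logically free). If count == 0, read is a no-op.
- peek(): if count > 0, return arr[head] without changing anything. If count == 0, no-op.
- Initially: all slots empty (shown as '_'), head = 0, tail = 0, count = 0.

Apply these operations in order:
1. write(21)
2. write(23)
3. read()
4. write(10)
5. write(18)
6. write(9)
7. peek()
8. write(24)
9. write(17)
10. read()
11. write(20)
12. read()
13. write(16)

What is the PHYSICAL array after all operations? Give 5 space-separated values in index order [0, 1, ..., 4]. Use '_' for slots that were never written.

After op 1 (write(21)): arr=[21 _ _ _ _] head=0 tail=1 count=1
After op 2 (write(23)): arr=[21 23 _ _ _] head=0 tail=2 count=2
After op 3 (read()): arr=[21 23 _ _ _] head=1 tail=2 count=1
After op 4 (write(10)): arr=[21 23 10 _ _] head=1 tail=3 count=2
After op 5 (write(18)): arr=[21 23 10 18 _] head=1 tail=4 count=3
After op 6 (write(9)): arr=[21 23 10 18 9] head=1 tail=0 count=4
After op 7 (peek()): arr=[21 23 10 18 9] head=1 tail=0 count=4
After op 8 (write(24)): arr=[24 23 10 18 9] head=1 tail=1 count=5
After op 9 (write(17)): arr=[24 17 10 18 9] head=2 tail=2 count=5
After op 10 (read()): arr=[24 17 10 18 9] head=3 tail=2 count=4
After op 11 (write(20)): arr=[24 17 20 18 9] head=3 tail=3 count=5
After op 12 (read()): arr=[24 17 20 18 9] head=4 tail=3 count=4
After op 13 (write(16)): arr=[24 17 20 16 9] head=4 tail=4 count=5

Answer: 24 17 20 16 9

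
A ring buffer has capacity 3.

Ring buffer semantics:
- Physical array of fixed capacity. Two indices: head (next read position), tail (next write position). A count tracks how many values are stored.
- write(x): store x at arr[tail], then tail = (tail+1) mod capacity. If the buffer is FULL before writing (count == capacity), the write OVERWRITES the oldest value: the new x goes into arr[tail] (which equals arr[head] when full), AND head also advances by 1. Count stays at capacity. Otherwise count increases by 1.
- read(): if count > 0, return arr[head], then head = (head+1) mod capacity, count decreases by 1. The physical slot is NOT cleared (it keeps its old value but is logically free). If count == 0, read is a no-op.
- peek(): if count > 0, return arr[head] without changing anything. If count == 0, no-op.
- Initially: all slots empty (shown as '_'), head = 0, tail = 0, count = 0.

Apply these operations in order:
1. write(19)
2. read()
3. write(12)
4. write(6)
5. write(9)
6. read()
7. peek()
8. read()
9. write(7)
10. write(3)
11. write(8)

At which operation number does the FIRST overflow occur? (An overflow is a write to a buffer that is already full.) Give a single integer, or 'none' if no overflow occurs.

After op 1 (write(19)): arr=[19 _ _] head=0 tail=1 count=1
After op 2 (read()): arr=[19 _ _] head=1 tail=1 count=0
After op 3 (write(12)): arr=[19 12 _] head=1 tail=2 count=1
After op 4 (write(6)): arr=[19 12 6] head=1 tail=0 count=2
After op 5 (write(9)): arr=[9 12 6] head=1 tail=1 count=3
After op 6 (read()): arr=[9 12 6] head=2 tail=1 count=2
After op 7 (peek()): arr=[9 12 6] head=2 tail=1 count=2
After op 8 (read()): arr=[9 12 6] head=0 tail=1 count=1
After op 9 (write(7)): arr=[9 7 6] head=0 tail=2 count=2
After op 10 (write(3)): arr=[9 7 3] head=0 tail=0 count=3
After op 11 (write(8)): arr=[8 7 3] head=1 tail=1 count=3

Answer: 11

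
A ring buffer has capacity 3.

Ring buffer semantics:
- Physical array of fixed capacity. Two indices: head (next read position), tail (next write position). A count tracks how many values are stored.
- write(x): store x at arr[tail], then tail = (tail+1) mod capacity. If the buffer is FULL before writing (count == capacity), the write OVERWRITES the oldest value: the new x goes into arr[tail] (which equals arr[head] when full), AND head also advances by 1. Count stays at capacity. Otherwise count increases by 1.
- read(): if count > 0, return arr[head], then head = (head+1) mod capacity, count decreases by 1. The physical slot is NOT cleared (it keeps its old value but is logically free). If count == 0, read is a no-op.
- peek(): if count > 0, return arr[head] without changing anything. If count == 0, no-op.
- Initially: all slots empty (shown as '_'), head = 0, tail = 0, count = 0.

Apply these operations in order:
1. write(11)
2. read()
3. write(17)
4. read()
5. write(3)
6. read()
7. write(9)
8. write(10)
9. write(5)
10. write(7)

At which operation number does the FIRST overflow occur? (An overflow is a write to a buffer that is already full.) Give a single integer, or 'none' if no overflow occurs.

Answer: 10

Derivation:
After op 1 (write(11)): arr=[11 _ _] head=0 tail=1 count=1
After op 2 (read()): arr=[11 _ _] head=1 tail=1 count=0
After op 3 (write(17)): arr=[11 17 _] head=1 tail=2 count=1
After op 4 (read()): arr=[11 17 _] head=2 tail=2 count=0
After op 5 (write(3)): arr=[11 17 3] head=2 tail=0 count=1
After op 6 (read()): arr=[11 17 3] head=0 tail=0 count=0
After op 7 (write(9)): arr=[9 17 3] head=0 tail=1 count=1
After op 8 (write(10)): arr=[9 10 3] head=0 tail=2 count=2
After op 9 (write(5)): arr=[9 10 5] head=0 tail=0 count=3
After op 10 (write(7)): arr=[7 10 5] head=1 tail=1 count=3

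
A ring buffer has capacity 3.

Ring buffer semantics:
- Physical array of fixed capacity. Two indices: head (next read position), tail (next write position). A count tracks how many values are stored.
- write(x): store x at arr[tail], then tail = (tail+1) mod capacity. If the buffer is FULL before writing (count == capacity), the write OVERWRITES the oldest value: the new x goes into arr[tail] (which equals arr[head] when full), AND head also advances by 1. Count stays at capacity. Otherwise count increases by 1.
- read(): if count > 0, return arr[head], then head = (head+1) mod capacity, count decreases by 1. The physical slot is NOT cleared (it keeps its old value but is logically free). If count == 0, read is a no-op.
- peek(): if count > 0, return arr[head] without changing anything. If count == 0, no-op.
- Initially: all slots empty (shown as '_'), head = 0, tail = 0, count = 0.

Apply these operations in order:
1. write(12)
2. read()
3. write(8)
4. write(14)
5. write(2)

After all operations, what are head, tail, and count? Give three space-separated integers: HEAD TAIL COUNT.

Answer: 1 1 3

Derivation:
After op 1 (write(12)): arr=[12 _ _] head=0 tail=1 count=1
After op 2 (read()): arr=[12 _ _] head=1 tail=1 count=0
After op 3 (write(8)): arr=[12 8 _] head=1 tail=2 count=1
After op 4 (write(14)): arr=[12 8 14] head=1 tail=0 count=2
After op 5 (write(2)): arr=[2 8 14] head=1 tail=1 count=3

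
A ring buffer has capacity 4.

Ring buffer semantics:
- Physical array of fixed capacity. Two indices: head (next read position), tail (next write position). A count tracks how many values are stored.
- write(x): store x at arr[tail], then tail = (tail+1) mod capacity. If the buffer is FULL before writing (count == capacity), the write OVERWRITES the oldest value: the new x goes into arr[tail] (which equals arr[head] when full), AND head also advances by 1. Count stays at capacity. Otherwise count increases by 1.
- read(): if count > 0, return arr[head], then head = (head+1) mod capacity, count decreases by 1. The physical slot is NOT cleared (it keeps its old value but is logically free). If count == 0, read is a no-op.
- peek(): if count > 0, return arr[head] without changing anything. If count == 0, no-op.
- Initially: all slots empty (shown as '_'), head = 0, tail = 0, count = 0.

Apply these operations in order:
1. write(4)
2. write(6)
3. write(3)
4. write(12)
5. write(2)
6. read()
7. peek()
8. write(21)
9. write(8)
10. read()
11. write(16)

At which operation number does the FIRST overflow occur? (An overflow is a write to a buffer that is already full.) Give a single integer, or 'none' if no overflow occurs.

Answer: 5

Derivation:
After op 1 (write(4)): arr=[4 _ _ _] head=0 tail=1 count=1
After op 2 (write(6)): arr=[4 6 _ _] head=0 tail=2 count=2
After op 3 (write(3)): arr=[4 6 3 _] head=0 tail=3 count=3
After op 4 (write(12)): arr=[4 6 3 12] head=0 tail=0 count=4
After op 5 (write(2)): arr=[2 6 3 12] head=1 tail=1 count=4
After op 6 (read()): arr=[2 6 3 12] head=2 tail=1 count=3
After op 7 (peek()): arr=[2 6 3 12] head=2 tail=1 count=3
After op 8 (write(21)): arr=[2 21 3 12] head=2 tail=2 count=4
After op 9 (write(8)): arr=[2 21 8 12] head=3 tail=3 count=4
After op 10 (read()): arr=[2 21 8 12] head=0 tail=3 count=3
After op 11 (write(16)): arr=[2 21 8 16] head=0 tail=0 count=4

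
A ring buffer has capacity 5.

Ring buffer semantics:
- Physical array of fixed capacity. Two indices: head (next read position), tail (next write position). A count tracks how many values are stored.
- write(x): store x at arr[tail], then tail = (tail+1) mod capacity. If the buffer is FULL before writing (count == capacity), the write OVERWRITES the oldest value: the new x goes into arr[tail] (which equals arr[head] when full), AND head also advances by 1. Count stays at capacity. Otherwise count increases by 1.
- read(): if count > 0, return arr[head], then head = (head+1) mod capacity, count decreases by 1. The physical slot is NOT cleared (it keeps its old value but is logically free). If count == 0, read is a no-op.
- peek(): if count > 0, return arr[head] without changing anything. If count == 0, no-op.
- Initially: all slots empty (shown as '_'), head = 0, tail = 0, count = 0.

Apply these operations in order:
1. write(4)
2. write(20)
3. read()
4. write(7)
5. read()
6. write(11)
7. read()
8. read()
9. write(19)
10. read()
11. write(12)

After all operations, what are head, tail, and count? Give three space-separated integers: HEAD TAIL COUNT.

Answer: 0 1 1

Derivation:
After op 1 (write(4)): arr=[4 _ _ _ _] head=0 tail=1 count=1
After op 2 (write(20)): arr=[4 20 _ _ _] head=0 tail=2 count=2
After op 3 (read()): arr=[4 20 _ _ _] head=1 tail=2 count=1
After op 4 (write(7)): arr=[4 20 7 _ _] head=1 tail=3 count=2
After op 5 (read()): arr=[4 20 7 _ _] head=2 tail=3 count=1
After op 6 (write(11)): arr=[4 20 7 11 _] head=2 tail=4 count=2
After op 7 (read()): arr=[4 20 7 11 _] head=3 tail=4 count=1
After op 8 (read()): arr=[4 20 7 11 _] head=4 tail=4 count=0
After op 9 (write(19)): arr=[4 20 7 11 19] head=4 tail=0 count=1
After op 10 (read()): arr=[4 20 7 11 19] head=0 tail=0 count=0
After op 11 (write(12)): arr=[12 20 7 11 19] head=0 tail=1 count=1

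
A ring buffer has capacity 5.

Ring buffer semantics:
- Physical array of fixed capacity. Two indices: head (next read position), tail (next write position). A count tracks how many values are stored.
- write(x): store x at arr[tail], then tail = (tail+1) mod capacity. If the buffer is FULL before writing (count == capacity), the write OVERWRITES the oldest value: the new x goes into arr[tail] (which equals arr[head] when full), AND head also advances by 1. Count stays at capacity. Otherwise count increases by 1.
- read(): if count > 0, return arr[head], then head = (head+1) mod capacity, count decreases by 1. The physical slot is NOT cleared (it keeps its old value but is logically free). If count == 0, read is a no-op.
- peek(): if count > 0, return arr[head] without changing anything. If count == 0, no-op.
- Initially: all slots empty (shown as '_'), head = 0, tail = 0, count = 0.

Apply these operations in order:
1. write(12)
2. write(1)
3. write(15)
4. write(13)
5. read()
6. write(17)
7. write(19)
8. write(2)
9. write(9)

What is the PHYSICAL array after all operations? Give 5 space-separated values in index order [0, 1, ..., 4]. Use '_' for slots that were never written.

After op 1 (write(12)): arr=[12 _ _ _ _] head=0 tail=1 count=1
After op 2 (write(1)): arr=[12 1 _ _ _] head=0 tail=2 count=2
After op 3 (write(15)): arr=[12 1 15 _ _] head=0 tail=3 count=3
After op 4 (write(13)): arr=[12 1 15 13 _] head=0 tail=4 count=4
After op 5 (read()): arr=[12 1 15 13 _] head=1 tail=4 count=3
After op 6 (write(17)): arr=[12 1 15 13 17] head=1 tail=0 count=4
After op 7 (write(19)): arr=[19 1 15 13 17] head=1 tail=1 count=5
After op 8 (write(2)): arr=[19 2 15 13 17] head=2 tail=2 count=5
After op 9 (write(9)): arr=[19 2 9 13 17] head=3 tail=3 count=5

Answer: 19 2 9 13 17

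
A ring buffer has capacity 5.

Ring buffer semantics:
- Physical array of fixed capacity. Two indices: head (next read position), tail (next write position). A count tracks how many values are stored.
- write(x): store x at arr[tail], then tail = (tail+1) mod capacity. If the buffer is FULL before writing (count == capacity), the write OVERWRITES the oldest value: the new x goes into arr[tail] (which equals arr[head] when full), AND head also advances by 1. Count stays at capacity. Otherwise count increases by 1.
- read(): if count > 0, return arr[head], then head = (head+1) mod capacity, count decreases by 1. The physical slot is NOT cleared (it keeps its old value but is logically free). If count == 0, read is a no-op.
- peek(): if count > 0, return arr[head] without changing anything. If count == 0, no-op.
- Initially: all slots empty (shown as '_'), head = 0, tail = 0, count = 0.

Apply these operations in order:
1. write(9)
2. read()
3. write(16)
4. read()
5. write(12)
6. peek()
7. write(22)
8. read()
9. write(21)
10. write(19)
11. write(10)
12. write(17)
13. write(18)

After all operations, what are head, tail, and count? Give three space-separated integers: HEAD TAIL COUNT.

After op 1 (write(9)): arr=[9 _ _ _ _] head=0 tail=1 count=1
After op 2 (read()): arr=[9 _ _ _ _] head=1 tail=1 count=0
After op 3 (write(16)): arr=[9 16 _ _ _] head=1 tail=2 count=1
After op 4 (read()): arr=[9 16 _ _ _] head=2 tail=2 count=0
After op 5 (write(12)): arr=[9 16 12 _ _] head=2 tail=3 count=1
After op 6 (peek()): arr=[9 16 12 _ _] head=2 tail=3 count=1
After op 7 (write(22)): arr=[9 16 12 22 _] head=2 tail=4 count=2
After op 8 (read()): arr=[9 16 12 22 _] head=3 tail=4 count=1
After op 9 (write(21)): arr=[9 16 12 22 21] head=3 tail=0 count=2
After op 10 (write(19)): arr=[19 16 12 22 21] head=3 tail=1 count=3
After op 11 (write(10)): arr=[19 10 12 22 21] head=3 tail=2 count=4
After op 12 (write(17)): arr=[19 10 17 22 21] head=3 tail=3 count=5
After op 13 (write(18)): arr=[19 10 17 18 21] head=4 tail=4 count=5

Answer: 4 4 5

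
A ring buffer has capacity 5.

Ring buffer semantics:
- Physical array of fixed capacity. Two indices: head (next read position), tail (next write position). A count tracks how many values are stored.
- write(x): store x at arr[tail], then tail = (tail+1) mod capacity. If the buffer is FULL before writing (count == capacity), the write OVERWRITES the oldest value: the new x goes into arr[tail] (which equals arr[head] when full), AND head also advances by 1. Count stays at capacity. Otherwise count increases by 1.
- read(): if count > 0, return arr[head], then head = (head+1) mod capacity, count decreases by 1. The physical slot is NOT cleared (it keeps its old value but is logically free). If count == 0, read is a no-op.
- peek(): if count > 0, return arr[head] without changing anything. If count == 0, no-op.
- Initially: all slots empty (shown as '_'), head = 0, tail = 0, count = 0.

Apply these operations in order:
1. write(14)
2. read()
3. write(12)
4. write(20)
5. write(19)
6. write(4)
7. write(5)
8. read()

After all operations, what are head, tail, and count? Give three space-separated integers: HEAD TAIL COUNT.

Answer: 2 1 4

Derivation:
After op 1 (write(14)): arr=[14 _ _ _ _] head=0 tail=1 count=1
After op 2 (read()): arr=[14 _ _ _ _] head=1 tail=1 count=0
After op 3 (write(12)): arr=[14 12 _ _ _] head=1 tail=2 count=1
After op 4 (write(20)): arr=[14 12 20 _ _] head=1 tail=3 count=2
After op 5 (write(19)): arr=[14 12 20 19 _] head=1 tail=4 count=3
After op 6 (write(4)): arr=[14 12 20 19 4] head=1 tail=0 count=4
After op 7 (write(5)): arr=[5 12 20 19 4] head=1 tail=1 count=5
After op 8 (read()): arr=[5 12 20 19 4] head=2 tail=1 count=4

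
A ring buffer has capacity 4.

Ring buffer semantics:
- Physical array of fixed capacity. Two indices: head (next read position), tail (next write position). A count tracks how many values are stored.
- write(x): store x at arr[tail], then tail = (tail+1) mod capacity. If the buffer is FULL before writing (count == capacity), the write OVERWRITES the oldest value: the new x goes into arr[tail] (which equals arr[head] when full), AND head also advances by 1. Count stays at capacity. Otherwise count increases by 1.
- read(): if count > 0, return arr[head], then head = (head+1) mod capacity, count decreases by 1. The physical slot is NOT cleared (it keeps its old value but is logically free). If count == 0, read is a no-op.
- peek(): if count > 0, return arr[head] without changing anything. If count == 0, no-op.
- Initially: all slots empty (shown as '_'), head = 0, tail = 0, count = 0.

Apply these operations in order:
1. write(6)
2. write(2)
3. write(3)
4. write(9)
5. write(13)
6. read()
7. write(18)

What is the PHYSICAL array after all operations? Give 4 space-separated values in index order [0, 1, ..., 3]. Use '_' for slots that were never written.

Answer: 13 18 3 9

Derivation:
After op 1 (write(6)): arr=[6 _ _ _] head=0 tail=1 count=1
After op 2 (write(2)): arr=[6 2 _ _] head=0 tail=2 count=2
After op 3 (write(3)): arr=[6 2 3 _] head=0 tail=3 count=3
After op 4 (write(9)): arr=[6 2 3 9] head=0 tail=0 count=4
After op 5 (write(13)): arr=[13 2 3 9] head=1 tail=1 count=4
After op 6 (read()): arr=[13 2 3 9] head=2 tail=1 count=3
After op 7 (write(18)): arr=[13 18 3 9] head=2 tail=2 count=4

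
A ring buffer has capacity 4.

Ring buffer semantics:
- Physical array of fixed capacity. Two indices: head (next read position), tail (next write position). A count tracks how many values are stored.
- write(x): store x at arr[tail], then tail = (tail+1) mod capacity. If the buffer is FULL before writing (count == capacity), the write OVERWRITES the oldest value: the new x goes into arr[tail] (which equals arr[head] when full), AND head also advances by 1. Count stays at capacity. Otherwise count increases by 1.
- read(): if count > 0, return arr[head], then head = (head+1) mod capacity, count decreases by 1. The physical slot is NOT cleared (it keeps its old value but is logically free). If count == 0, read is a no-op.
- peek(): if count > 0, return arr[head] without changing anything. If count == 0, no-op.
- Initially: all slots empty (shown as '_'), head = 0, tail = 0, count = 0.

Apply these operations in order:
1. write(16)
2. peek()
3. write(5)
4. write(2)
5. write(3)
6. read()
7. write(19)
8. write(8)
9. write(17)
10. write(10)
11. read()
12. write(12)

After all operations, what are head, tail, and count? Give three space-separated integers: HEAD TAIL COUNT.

Answer: 1 1 4

Derivation:
After op 1 (write(16)): arr=[16 _ _ _] head=0 tail=1 count=1
After op 2 (peek()): arr=[16 _ _ _] head=0 tail=1 count=1
After op 3 (write(5)): arr=[16 5 _ _] head=0 tail=2 count=2
After op 4 (write(2)): arr=[16 5 2 _] head=0 tail=3 count=3
After op 5 (write(3)): arr=[16 5 2 3] head=0 tail=0 count=4
After op 6 (read()): arr=[16 5 2 3] head=1 tail=0 count=3
After op 7 (write(19)): arr=[19 5 2 3] head=1 tail=1 count=4
After op 8 (write(8)): arr=[19 8 2 3] head=2 tail=2 count=4
After op 9 (write(17)): arr=[19 8 17 3] head=3 tail=3 count=4
After op 10 (write(10)): arr=[19 8 17 10] head=0 tail=0 count=4
After op 11 (read()): arr=[19 8 17 10] head=1 tail=0 count=3
After op 12 (write(12)): arr=[12 8 17 10] head=1 tail=1 count=4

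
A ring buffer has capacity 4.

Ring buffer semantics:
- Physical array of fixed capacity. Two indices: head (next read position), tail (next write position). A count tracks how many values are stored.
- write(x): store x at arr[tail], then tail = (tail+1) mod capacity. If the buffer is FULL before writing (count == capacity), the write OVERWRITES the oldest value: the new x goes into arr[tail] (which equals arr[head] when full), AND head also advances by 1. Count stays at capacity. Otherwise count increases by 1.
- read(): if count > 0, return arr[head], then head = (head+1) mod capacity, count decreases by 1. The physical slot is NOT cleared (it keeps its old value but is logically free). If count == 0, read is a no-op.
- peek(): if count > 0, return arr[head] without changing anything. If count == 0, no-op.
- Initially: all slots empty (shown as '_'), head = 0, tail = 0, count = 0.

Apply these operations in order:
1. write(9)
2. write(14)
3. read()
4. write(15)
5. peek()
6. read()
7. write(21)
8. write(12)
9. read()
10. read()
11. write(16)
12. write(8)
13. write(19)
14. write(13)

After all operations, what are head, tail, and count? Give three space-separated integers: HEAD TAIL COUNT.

Answer: 1 1 4

Derivation:
After op 1 (write(9)): arr=[9 _ _ _] head=0 tail=1 count=1
After op 2 (write(14)): arr=[9 14 _ _] head=0 tail=2 count=2
After op 3 (read()): arr=[9 14 _ _] head=1 tail=2 count=1
After op 4 (write(15)): arr=[9 14 15 _] head=1 tail=3 count=2
After op 5 (peek()): arr=[9 14 15 _] head=1 tail=3 count=2
After op 6 (read()): arr=[9 14 15 _] head=2 tail=3 count=1
After op 7 (write(21)): arr=[9 14 15 21] head=2 tail=0 count=2
After op 8 (write(12)): arr=[12 14 15 21] head=2 tail=1 count=3
After op 9 (read()): arr=[12 14 15 21] head=3 tail=1 count=2
After op 10 (read()): arr=[12 14 15 21] head=0 tail=1 count=1
After op 11 (write(16)): arr=[12 16 15 21] head=0 tail=2 count=2
After op 12 (write(8)): arr=[12 16 8 21] head=0 tail=3 count=3
After op 13 (write(19)): arr=[12 16 8 19] head=0 tail=0 count=4
After op 14 (write(13)): arr=[13 16 8 19] head=1 tail=1 count=4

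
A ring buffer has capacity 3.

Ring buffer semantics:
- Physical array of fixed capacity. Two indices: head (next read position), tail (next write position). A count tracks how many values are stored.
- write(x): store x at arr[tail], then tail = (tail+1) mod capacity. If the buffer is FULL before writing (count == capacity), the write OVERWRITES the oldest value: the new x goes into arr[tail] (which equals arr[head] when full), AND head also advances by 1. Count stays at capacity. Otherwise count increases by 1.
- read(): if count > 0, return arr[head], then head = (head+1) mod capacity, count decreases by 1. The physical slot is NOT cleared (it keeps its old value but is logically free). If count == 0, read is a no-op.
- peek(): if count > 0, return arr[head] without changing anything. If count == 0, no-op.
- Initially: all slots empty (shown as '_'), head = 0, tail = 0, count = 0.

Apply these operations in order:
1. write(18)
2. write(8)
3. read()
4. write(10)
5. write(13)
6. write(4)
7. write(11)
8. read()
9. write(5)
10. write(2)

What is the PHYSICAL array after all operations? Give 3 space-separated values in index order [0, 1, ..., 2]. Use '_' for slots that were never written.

After op 1 (write(18)): arr=[18 _ _] head=0 tail=1 count=1
After op 2 (write(8)): arr=[18 8 _] head=0 tail=2 count=2
After op 3 (read()): arr=[18 8 _] head=1 tail=2 count=1
After op 4 (write(10)): arr=[18 8 10] head=1 tail=0 count=2
After op 5 (write(13)): arr=[13 8 10] head=1 tail=1 count=3
After op 6 (write(4)): arr=[13 4 10] head=2 tail=2 count=3
After op 7 (write(11)): arr=[13 4 11] head=0 tail=0 count=3
After op 8 (read()): arr=[13 4 11] head=1 tail=0 count=2
After op 9 (write(5)): arr=[5 4 11] head=1 tail=1 count=3
After op 10 (write(2)): arr=[5 2 11] head=2 tail=2 count=3

Answer: 5 2 11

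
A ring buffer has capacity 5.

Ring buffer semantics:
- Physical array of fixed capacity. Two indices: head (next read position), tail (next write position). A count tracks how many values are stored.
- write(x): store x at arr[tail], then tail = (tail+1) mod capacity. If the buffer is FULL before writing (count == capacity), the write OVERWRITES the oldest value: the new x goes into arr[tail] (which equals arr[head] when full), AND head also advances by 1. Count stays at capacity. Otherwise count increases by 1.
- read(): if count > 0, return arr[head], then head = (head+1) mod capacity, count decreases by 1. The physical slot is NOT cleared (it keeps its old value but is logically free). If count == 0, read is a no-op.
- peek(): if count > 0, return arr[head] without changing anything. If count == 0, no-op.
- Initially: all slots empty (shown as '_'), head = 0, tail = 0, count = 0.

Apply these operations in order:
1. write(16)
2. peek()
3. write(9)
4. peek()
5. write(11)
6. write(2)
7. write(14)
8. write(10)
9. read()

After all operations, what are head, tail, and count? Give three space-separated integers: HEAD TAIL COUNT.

Answer: 2 1 4

Derivation:
After op 1 (write(16)): arr=[16 _ _ _ _] head=0 tail=1 count=1
After op 2 (peek()): arr=[16 _ _ _ _] head=0 tail=1 count=1
After op 3 (write(9)): arr=[16 9 _ _ _] head=0 tail=2 count=2
After op 4 (peek()): arr=[16 9 _ _ _] head=0 tail=2 count=2
After op 5 (write(11)): arr=[16 9 11 _ _] head=0 tail=3 count=3
After op 6 (write(2)): arr=[16 9 11 2 _] head=0 tail=4 count=4
After op 7 (write(14)): arr=[16 9 11 2 14] head=0 tail=0 count=5
After op 8 (write(10)): arr=[10 9 11 2 14] head=1 tail=1 count=5
After op 9 (read()): arr=[10 9 11 2 14] head=2 tail=1 count=4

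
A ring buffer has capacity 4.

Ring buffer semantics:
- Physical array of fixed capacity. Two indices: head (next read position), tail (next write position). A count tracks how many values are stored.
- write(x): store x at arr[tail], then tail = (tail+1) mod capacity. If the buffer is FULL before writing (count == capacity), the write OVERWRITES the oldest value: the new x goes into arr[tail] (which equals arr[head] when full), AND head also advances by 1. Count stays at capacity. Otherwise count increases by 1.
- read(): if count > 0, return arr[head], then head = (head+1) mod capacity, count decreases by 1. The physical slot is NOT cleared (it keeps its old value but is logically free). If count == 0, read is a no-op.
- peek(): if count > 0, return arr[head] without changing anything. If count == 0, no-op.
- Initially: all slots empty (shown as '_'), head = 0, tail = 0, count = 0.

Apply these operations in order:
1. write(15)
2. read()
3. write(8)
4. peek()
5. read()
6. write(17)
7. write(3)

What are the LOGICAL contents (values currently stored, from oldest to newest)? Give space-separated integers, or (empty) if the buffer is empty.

After op 1 (write(15)): arr=[15 _ _ _] head=0 tail=1 count=1
After op 2 (read()): arr=[15 _ _ _] head=1 tail=1 count=0
After op 3 (write(8)): arr=[15 8 _ _] head=1 tail=2 count=1
After op 4 (peek()): arr=[15 8 _ _] head=1 tail=2 count=1
After op 5 (read()): arr=[15 8 _ _] head=2 tail=2 count=0
After op 6 (write(17)): arr=[15 8 17 _] head=2 tail=3 count=1
After op 7 (write(3)): arr=[15 8 17 3] head=2 tail=0 count=2

Answer: 17 3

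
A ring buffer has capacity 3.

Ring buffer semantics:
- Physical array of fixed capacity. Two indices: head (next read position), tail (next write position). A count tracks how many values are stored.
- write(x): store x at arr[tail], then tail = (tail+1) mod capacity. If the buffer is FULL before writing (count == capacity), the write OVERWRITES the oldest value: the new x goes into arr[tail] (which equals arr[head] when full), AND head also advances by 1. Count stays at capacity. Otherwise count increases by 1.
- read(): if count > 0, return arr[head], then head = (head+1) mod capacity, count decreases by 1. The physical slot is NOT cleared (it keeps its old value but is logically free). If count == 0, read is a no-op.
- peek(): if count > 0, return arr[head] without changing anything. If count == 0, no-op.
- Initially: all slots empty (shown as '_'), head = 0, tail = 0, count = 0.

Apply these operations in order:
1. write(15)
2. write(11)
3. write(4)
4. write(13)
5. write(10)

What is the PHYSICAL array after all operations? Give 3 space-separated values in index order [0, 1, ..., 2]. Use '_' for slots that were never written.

Answer: 13 10 4

Derivation:
After op 1 (write(15)): arr=[15 _ _] head=0 tail=1 count=1
After op 2 (write(11)): arr=[15 11 _] head=0 tail=2 count=2
After op 3 (write(4)): arr=[15 11 4] head=0 tail=0 count=3
After op 4 (write(13)): arr=[13 11 4] head=1 tail=1 count=3
After op 5 (write(10)): arr=[13 10 4] head=2 tail=2 count=3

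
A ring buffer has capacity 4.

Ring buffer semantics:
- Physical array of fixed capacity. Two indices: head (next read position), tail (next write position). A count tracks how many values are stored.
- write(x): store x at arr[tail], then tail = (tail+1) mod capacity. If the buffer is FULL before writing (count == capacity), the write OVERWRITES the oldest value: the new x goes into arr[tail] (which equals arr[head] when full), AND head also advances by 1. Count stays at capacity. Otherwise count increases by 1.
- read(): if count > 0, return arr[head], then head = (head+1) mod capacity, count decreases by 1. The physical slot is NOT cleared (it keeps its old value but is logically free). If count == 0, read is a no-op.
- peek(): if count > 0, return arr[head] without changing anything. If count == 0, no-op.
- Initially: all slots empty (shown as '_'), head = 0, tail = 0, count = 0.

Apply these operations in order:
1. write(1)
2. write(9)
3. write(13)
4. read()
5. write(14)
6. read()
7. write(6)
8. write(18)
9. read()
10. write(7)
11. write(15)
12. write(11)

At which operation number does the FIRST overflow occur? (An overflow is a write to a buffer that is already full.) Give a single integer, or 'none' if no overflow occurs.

Answer: 11

Derivation:
After op 1 (write(1)): arr=[1 _ _ _] head=0 tail=1 count=1
After op 2 (write(9)): arr=[1 9 _ _] head=0 tail=2 count=2
After op 3 (write(13)): arr=[1 9 13 _] head=0 tail=3 count=3
After op 4 (read()): arr=[1 9 13 _] head=1 tail=3 count=2
After op 5 (write(14)): arr=[1 9 13 14] head=1 tail=0 count=3
After op 6 (read()): arr=[1 9 13 14] head=2 tail=0 count=2
After op 7 (write(6)): arr=[6 9 13 14] head=2 tail=1 count=3
After op 8 (write(18)): arr=[6 18 13 14] head=2 tail=2 count=4
After op 9 (read()): arr=[6 18 13 14] head=3 tail=2 count=3
After op 10 (write(7)): arr=[6 18 7 14] head=3 tail=3 count=4
After op 11 (write(15)): arr=[6 18 7 15] head=0 tail=0 count=4
After op 12 (write(11)): arr=[11 18 7 15] head=1 tail=1 count=4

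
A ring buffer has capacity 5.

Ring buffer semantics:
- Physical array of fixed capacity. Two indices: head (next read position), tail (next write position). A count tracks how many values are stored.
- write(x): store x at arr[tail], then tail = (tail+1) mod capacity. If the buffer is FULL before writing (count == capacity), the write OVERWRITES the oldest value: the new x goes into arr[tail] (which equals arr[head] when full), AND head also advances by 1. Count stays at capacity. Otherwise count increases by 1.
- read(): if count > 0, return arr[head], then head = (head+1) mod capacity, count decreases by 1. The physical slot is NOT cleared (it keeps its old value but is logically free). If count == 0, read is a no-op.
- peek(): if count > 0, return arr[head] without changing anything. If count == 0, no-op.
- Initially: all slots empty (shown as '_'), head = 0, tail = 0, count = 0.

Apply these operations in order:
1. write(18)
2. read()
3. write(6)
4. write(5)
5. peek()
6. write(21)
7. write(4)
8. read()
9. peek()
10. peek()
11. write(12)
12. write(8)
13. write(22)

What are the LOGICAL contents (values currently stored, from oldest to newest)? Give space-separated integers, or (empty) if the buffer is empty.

Answer: 21 4 12 8 22

Derivation:
After op 1 (write(18)): arr=[18 _ _ _ _] head=0 tail=1 count=1
After op 2 (read()): arr=[18 _ _ _ _] head=1 tail=1 count=0
After op 3 (write(6)): arr=[18 6 _ _ _] head=1 tail=2 count=1
After op 4 (write(5)): arr=[18 6 5 _ _] head=1 tail=3 count=2
After op 5 (peek()): arr=[18 6 5 _ _] head=1 tail=3 count=2
After op 6 (write(21)): arr=[18 6 5 21 _] head=1 tail=4 count=3
After op 7 (write(4)): arr=[18 6 5 21 4] head=1 tail=0 count=4
After op 8 (read()): arr=[18 6 5 21 4] head=2 tail=0 count=3
After op 9 (peek()): arr=[18 6 5 21 4] head=2 tail=0 count=3
After op 10 (peek()): arr=[18 6 5 21 4] head=2 tail=0 count=3
After op 11 (write(12)): arr=[12 6 5 21 4] head=2 tail=1 count=4
After op 12 (write(8)): arr=[12 8 5 21 4] head=2 tail=2 count=5
After op 13 (write(22)): arr=[12 8 22 21 4] head=3 tail=3 count=5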